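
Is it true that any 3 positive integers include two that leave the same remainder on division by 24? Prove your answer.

Take the 3 consecutive integers 14, 15, 16: their residues mod 24 are all distinct because 3 ≤ 24.
Hence this collection has no pair with equal remainders mod 24, disproving the claim.

No; for instance {14, 15, 16} is a counterexample.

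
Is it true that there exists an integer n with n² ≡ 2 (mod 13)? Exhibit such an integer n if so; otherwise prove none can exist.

There is no such integer.

Computing n² mod 13 for n = 0, 1, …, 6 (enough, by the symmetry n ↦ 13 − n) gives 0, 1, 4, 9, 3, 12, 10.
So the quadratic residues mod 13 are {0, 1, 3, 4, 9, 10, 12}, and 2 is not among them.
Therefore n² ≡ 2 (mod 13) has no solution.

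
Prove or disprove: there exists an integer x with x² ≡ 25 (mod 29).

x = 24 works: 24² = 576, and 576 − 25 = 551 = 19·29.

x = 24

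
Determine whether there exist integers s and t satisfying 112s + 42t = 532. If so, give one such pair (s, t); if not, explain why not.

s = 1, t = 10

Every value of 112s + 42t is a multiple of gcd(112, 42) = 14; since 14 ∣ 532, solutions exist.
Dividing through by 14 reduces the equation to 8s + 3t = 38.
Run the Euclidean algorithm on 8 and 3: 8 = 2·3 + 2, 3 = 1·2 + 1, 2 = 2·1 + 0.
Unwinding: 1 = 3 − 1·2 = 3 − (8 − 2·3) = −8 + 3·3, i.e. 8·(-1) + 3·3 = 1.
Multiplying through by 38: s = (-1)·38 = -38, t = 3·38 = 114 is a solution.
Adding 13·3 to s and subtracting 13·8 from t gives the tidier solution (1, 10).
Check: 112·1 + 42·10 = 112 + 420 = 532. ✓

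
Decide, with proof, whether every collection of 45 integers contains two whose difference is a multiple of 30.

There are exactly 30 possible remainders on division by 30.
Placing 45 integers into 30 classes, some class receives at least two — say a and b.
Equal remainders mean a − b ≡ 0 (mod 30), so 30 divides their difference.

True.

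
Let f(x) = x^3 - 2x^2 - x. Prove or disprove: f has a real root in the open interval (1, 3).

Such a root exists.

f(1) = -2 and f(3) = 6, which have opposite signs.
f is continuous everywhere (it is a polynomial), in particular on [1, 3].
By the Intermediate Value Theorem, f takes the value 0 somewhere in the open interval.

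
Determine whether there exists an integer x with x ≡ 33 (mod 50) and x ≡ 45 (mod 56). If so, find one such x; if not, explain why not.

The moduli are not coprime: gcd(50, 56) = 2. Compatibility requires 2 ∣ (45 − 33) = 12, which holds, so solutions exist.
Write x = 33 + 50t. Then 50t ≡ 45 − 33 ≡ 12 (mod 56); dividing through by 2 gives 25t ≡ 6 (mod 28).
Invert 25 mod 28 by the Euclidean algorithm: 28 = 1·25 + 3, 25 = 8·3 + 1, 3 = 3·1 + 0; back-substituting, 1 = 25 − 8·3 = 25 − 8·(28 − 1·25) = −8·28 + 9·25. Hence 25·9 ≡ 1, so 25⁻¹ ≡ 9 (mod 28).
Therefore t ≡ 9·6 = 54 ≡ 26 (mod 28).
Then x = 33 + 50·26 = 1333.
Verify: 1333 = 26·50 + 33 and 1333 = 23·56 + 45. ✓

x = 1333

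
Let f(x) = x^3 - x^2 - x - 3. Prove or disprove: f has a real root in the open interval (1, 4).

Such a root exists.

f(1) = -4 and f(4) = 41, which have opposite signs.
f is continuous everywhere (it is a polynomial), in particular on [1, 4].
By the Intermediate Value Theorem f must vanish at some point of (1, 4).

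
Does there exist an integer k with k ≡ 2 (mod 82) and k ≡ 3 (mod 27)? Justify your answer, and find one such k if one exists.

Since 82 and 27 share no common factor, CRT says the pair of congruences has a solution (unique mod 2214).
Write k = 2 + 82t and require 2 + 82t ≡ 3 (mod 27), i.e. 82t ≡ 1 (mod 27).
82 ≡ 1 (mod 27), so this reads 1t ≡ 1 (mod 27). So t ≡ 1 (mod 27).
Taking t = 1 gives k = 2 + 82·1 = 84.
Check: 84 mod 82 = 2, 84 mod 27 = 3. ✓

k = 84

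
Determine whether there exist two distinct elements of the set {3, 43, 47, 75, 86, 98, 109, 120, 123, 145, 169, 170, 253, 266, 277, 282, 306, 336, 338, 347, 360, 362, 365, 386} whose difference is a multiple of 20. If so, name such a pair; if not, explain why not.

The pair (3, 43) works.

3 mod 20 = 3 and 43 mod 20 = 3, so 43 − 3 = 40 = 2·20.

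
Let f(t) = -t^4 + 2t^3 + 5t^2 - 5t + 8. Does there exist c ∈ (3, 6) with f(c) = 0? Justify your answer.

f(3) = 11 and f(6) = -706, which have opposite signs.
f is continuous everywhere (it is a polynomial), in particular on [3, 6].
So by the Intermediate Value Theorem there is a c strictly between 3 and 6 with f(c) = 0.

Such a root exists.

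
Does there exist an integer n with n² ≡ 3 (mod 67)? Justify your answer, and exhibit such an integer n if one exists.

No, no such integer exists.

67 is prime, so by Euler's criterion 3 is a square mod 67 iff 3^((67−1)/2) = 3^33 ≡ 1 (mod 67).
Repeated squaring mod 67: 3^2 = 9 ≡ 9; 3^4 ≡ 9² = 81 ≡ 14; 3^8 ≡ 14² = 196 ≡ 62; 3^16 ≡ 62² = 3844 ≡ 25; 3^32 ≡ 25² = 625 ≡ 22.
Since 33 = 32 + 1, 3^33 ≡ 22 · 3; multiplying out mod 67: 22·3 = 66 ≡ 66. Thus 3^33 ≡ 66 ≡ −1 (mod 67).
The value −1 means 3 is a non-residue modulo 67, so n² ≡ 3 (mod 67) is impossible.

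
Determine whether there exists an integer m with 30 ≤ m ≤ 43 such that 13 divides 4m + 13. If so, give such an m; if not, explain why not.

m = 39

Try m = 39: 4·39 + 13 = 169 = 13·13, which is divisible by 13.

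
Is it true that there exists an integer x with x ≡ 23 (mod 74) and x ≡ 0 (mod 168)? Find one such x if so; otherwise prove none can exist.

gcd(74, 168) = 2. If x ≡ 23 (mod 74) and x ≡ 0 (mod 168), then x ≡ 23 (mod 2) and x ≡ 0 (mod 2).
However 23 ≡ 1 and 0 ≡ 0 (mod 2), and 1 ≠ 0.
Hence the system has no solution.

There is no such integer.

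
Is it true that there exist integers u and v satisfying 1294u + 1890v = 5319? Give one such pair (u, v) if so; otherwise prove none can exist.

Both 1294 and 1890 are divisible by gcd(1294, 1890) = 2, hence so is any combination 1294u + 1890v.
But 5319 is not a multiple of 2 (it leaves remainder 1).
Therefore 1294u + 1890v = 5319 has no solution in integers.

No, no such integers exist.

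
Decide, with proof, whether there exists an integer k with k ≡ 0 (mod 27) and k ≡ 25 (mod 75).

No such integer exists.

Both moduli are multiples of 3 = gcd(27, 75), so any solution would satisfy k ≡ 0 and k ≡ 25 modulo 3 simultaneously.
These are incompatible: 0 − 25 = -25 is not divisible by 3.
So no integer satisfies both congruences.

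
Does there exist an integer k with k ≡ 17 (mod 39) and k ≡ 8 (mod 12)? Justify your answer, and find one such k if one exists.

k = 56

The moduli are not coprime: gcd(39, 12) = 3. Compatibility requires 3 ∣ (8 − 17) = -9, which holds, so solutions exist.
List candidates k ≡ 17 (mod 39): 17, 56. Modulo 12 these are 5, 8; 56 gives 8 as required.
Indeed 56 ≡ 17 (mod 39) and 56 ≡ 8 (mod 12).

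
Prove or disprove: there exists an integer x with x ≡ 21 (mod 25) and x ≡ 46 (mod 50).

x = 46

Here gcd(25, 50) = 25, and both 21 and 46 leave remainder 21 mod 25, so the system is consistent.
List candidates x ≡ 21 (mod 25): 21, 46. Modulo 50 these are 21, 46; 46 gives 46 as required.
Indeed 46 ≡ 21 (mod 25) and 46 ≡ 46 (mod 50).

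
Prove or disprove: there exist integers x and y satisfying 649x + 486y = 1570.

Since gcd(649, 486) = 1, every integer is an integer combination of 649 and 486.
Euclidean algorithm: 649 = 1·486 + 163, 486 = 2·163 + 160, 163 = 1·160 + 3, 160 = 53·3 + 1, 3 = 3·1 + 0.
Unwinding: 1 = 160 − 53·3 = 160 − 53·(163 − 1·160) = −53·163 + 54·160 = −53·163 + 54·(486 − 2·163) = 54·486 − 161·163 = 54·486 − 161·(649 − 1·486) = −161·649 + 215·486, i.e. 649·(-161) + 486·215 = 1.
Scaling by 1570 gives the particular solution (x, y) = (-252770, 337550).
Adding 521·486 to x and subtracting 521·649 from y gives the tidier solution (436, -579).
Check: 649·436 + 486·(-579) = 282964 − 281394 = 1570. ✓

x = 436, y = -579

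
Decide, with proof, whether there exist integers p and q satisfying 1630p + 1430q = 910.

Since gcd(1630, 1430) = 10 and 910 = 10·91, Bézout's identity guarantees a solution.
Dividing through by 10 reduces the equation to 163p + 143q = 91.
Euclidean algorithm: 163 = 1·143 + 20, 143 = 7·20 + 3, 20 = 6·3 + 2, 3 = 1·2 + 1, 2 = 2·1 + 0.
Unwinding: 1 = 3 − 1·2 = 3 − (20 − 6·3) = −20 + 7·3 = −20 + 7·(143 − 7·20) = 7·143 − 50·20 = 7·143 − 50·(163 − 1·143) = −50·163 + 57·143, i.e. 163·(-50) + 143·57 = 1.
Times 91: 163·(-4550) + 143·5187 = 91, so (-4550, 5187) solves it.
The general solution is p = -4550 + 143k, q = 5187 − 163k; taking k = 32 gives the smaller pair p = 26, q = -29.
Check: 1630·26 + 1430·(-29) = 42380 − 41470 = 910. ✓

p = 26, q = -29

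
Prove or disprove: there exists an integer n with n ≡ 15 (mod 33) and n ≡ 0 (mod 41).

n = 246

gcd(33, 41) = 1, so the Chinese Remainder Theorem guarantees exactly one residue class mod 1353 satisfying both.
Any solution of the first congruence is n = 15 + 33t; substituting into the second, 33t ≡ 0 − 15 ≡ 26 (mod 41).
To invert 33 modulo 41: 41 = 1·33 + 8, 33 = 4·8 + 1, 8 = 8·1 + 0, and unwinding, 1 = 33 − 4·8 = 33 − 4·(41 − 1·33) = −4·41 + 5·33. Thus 33⁻¹ ≡ 5 (mod 41).
Multiplying by 5: t ≡ 5·26 = 130 ≡ 7 (mod 41).
With t = 7: n = 15 + 33·7 = 246.
Check: 246 mod 33 = 15, 246 mod 41 = 0. ✓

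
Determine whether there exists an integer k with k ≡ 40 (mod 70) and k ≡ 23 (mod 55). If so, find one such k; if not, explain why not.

gcd(70, 55) = 5. If k ≡ 40 (mod 70) and k ≡ 23 (mod 55), then k ≡ 40 (mod 5) and k ≡ 23 (mod 5).
However 40 ≡ 0 and 23 ≡ 3 (mod 5), and 0 ≠ 3.
Hence the system has no solution.

There is no such integer.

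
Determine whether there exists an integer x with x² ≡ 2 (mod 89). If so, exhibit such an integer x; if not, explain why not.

x = 25

x = 25 works: 25² = 625, and 625 − 2 = 623 = 7·89.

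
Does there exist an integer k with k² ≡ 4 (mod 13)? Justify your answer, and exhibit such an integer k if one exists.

k = 11

k = 11 works: 11² = 121, and 121 − 4 = 117 = 9·13.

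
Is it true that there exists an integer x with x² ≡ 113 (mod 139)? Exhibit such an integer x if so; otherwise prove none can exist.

Take x = 35. Then 35² = 1225 = 8·139 + 113, so 35² ≡ 113 (mod 139).

x = 35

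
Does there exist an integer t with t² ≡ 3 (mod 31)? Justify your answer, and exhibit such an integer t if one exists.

Apply Euler's criterion with the prime 31: 3 is a quadratic residue iff 3^15 ≡ 1 (mod 31), and a non-residue iff it is ≡ −1.
Squaring successively (mod 31): 3^2 = 9 ≡ 9; 3^4 ≡ 9² = 81 ≡ 19; 3^8 ≡ 19² = 361 ≡ 20.
Since 15 = 8 + 4 + 2 + 1, 3^15 ≡ 20 · 19 · 9 · 3; multiplying out mod 31: 20·19 = 380 ≡ 8, then 8·9 = 72 ≡ 10, then 10·3 = 30 ≡ 30. Thus 3^15 ≡ 30 ≡ −1 (mod 31).
The value −1 means 3 is a non-residue modulo 31, so t² ≡ 3 (mod 31) is impossible.

There is no such integer.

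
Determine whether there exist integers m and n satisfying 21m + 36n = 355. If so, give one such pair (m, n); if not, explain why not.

gcd(21, 36) = 3, so every integer of the form 21m + 36n is a multiple of 3.
But 355 = 3·118 + 1, so 3 ∤ 355.
Hence no integers m, n satisfy the equation.

No such integers exist.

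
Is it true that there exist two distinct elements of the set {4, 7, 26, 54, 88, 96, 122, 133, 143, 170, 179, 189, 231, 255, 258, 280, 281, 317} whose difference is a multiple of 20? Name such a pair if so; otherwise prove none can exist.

Two integers differ by a multiple of 20 exactly when they have the same residue mod 20. The residues are 4↦4, 7↦7, 26↦6, 54↦14, 88↦8, 96↦16, 122↦2, 133↦13, 143↦3, 170↦10, 179↦19, 189↦9, 231↦11, 255↦15, 258↦18, 280↦0, 281↦1, 317↦17.
These 18 residues are pairwise different, hence no difference of two elements is divisible by 20.

There is no such pair.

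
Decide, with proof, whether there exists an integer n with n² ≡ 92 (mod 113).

Apply Euler's criterion with the prime 113: 92 is a quadratic residue iff 92^56 ≡ 1 (mod 113), and a non-residue iff it is ≡ −1.
Repeated squaring mod 113: 92^2 = 8464 ≡ 102; 92^4 ≡ 102² = 10404 ≡ 8; 92^8 ≡ 8² = 64 ≡ 64; 92^16 ≡ 64² = 4096 ≡ 28; 92^32 ≡ 28² = 784 ≡ 106.
Since 56 = 32 + 16 + 8, 92^56 ≡ 106 · 28 · 64; multiplying out mod 113: 106·28 = 2968 ≡ 30, then 30·64 = 1920 ≡ 112. Thus 92^56 ≡ 112 ≡ −1 (mod 113).
By Euler's criterion 92 is a quadratic non-residue mod 113: no n satisfies n² ≡ 92 (mod 113).

No such integer exists.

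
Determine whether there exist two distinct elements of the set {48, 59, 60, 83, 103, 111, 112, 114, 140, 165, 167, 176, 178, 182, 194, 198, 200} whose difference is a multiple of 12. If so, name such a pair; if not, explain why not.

48 and 60 are such a pair.

Reduce each element mod 12: 48↦0, 59↦11, 60↦0, 83↦11, 103↦7, 111↦3, 112↦4, 114↦6, 140↦8, 165↦9, 167↦11, 176↦8, 178↦10, 182↦2, 194↦2, 198↦6, 200↦8. The residue 0 repeats (at 48 and 60), and 60 − 48 = 12 = 1·12.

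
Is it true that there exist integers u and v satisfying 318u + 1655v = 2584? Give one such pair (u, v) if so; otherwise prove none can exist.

318 and 1655 are coprime, so 318u + 1655v ranges over all of ℤ.
Run the Euclidean algorithm on 1655 and 318: 1655 = 5·318 + 65, 318 = 4·65 + 58, 65 = 1·58 + 7, 58 = 8·7 + 2, 7 = 3·2 + 1, 2 = 2·1 + 0.
Working back up the chain: 1 = 7 − 3·2 = 7 − 3·(58 − 8·7) = −3·58 + 25·7 = −3·58 + 25·(65 − 1·58) = 25·65 − 28·58 = 25·65 − 28·(318 − 4·65) = −28·318 + 137·65 = −28·318 + 137·(1655 − 5·318) = 137·1655 − 713·318. So 318·(-713) + 1655·137 = 1.
Times 2584: 318·(-1842392) + 1655·354008 = 2584, so (-1842392, 354008) solves it.
Shifting by a multiple of (1655, −318) keeps it a solution: u = -1842392 + 1114·1655 = 1278, v = 354008 − 1114·318 = -244.
Check: 318·1278 + 1655·(-244) = 406404 − 403820 = 2584. ✓

u = 1278, v = -244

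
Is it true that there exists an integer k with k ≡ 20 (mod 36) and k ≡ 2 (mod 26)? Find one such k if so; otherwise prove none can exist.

k = 236

The moduli are not coprime: gcd(36, 26) = 2. Compatibility requires 2 ∣ (2 − 20) = -18, which holds, so solutions exist.
The integers ≡ 20 (mod 36) are 20, 56, 92, 128, 164, 200, 236, …; their remainders mod 26 are 20, 4, 14, 24, 8, 18, 2, so k = 236 is the first that is ≡ 2 (mod 26).
Indeed 236 ≡ 20 (mod 36) and 236 ≡ 2 (mod 26).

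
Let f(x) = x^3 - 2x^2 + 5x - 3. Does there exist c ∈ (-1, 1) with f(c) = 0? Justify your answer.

Yes, such a c exists.

f(-1) = -11 and f(1) = 1, which have opposite signs.
Since f is a polynomial it is continuous on [-1, 1].
The Intermediate Value Theorem then guarantees some c ∈ (-1, 1) with f(c) = 0.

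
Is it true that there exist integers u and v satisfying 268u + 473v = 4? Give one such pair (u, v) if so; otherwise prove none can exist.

Since gcd(268, 473) = 1, every integer is an integer combination of 268 and 473.
Dividing repeatedly: 473 = 1·268 + 205, 268 = 1·205 + 63, 205 = 3·63 + 16, 63 = 3·16 + 15, 16 = 1·15 + 1, 15 = 15·1 + 0.
Unwinding: 1 = 16 − 1·15 = 16 − (63 − 3·16) = −63 + 4·16 = −63 + 4·(205 − 3·63) = 4·205 − 13·63 = 4·205 − 13·(268 − 1·205) = −13·268 + 17·205 = −13·268 + 17·(473 − 1·268) = 17·473 − 30·268, i.e. 268·(-30) + 473·17 = 1.
Scaling by 4 gives the particular solution (u, v) = (-120, 68).
Adding 1·473 to u and subtracting 1·268 from v gives the tidier solution (353, -200).
Indeed 268·353 + 473·(-200) = 94604 − 94600 = 4.

u = 353, v = -200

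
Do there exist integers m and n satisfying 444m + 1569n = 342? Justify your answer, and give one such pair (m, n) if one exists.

m = 234, n = -66

Since gcd(444, 1569) = 3 and 342 = 3·114, Bézout's identity guarantees a solution.
Dividing through by 3 reduces the equation to 148m + 523n = 114.
Dividing repeatedly: 523 = 3·148 + 79, 148 = 1·79 + 69, 79 = 1·69 + 10, 69 = 6·10 + 9, 10 = 1·9 + 1, 9 = 9·1 + 0.
Back-substituting, 1 = 10 − 1·9 = 10 − (69 − 6·10) = −69 + 7·10 = −69 + 7·(79 − 1·69) = 7·79 − 8·69 = 7·79 − 8·(148 − 1·79) = −8·148 + 15·79 = −8·148 + 15·(523 − 3·148) = 15·523 − 53·148; that is, 148·(-53) + 523·15 = 1.
Times 114: 148·(-6042) + 523·1710 = 114, so (-6042, 1710) solves it.
Shifting by a multiple of (523, −148) keeps it a solution: m = -6042 + 12·523 = 234, n = 1710 − 12·148 = -66.
Check: 444·234 + 1569·(-66) = 103896 − 103554 = 342. ✓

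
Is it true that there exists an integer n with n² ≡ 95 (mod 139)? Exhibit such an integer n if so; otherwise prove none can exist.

No, no such integer exists.

139 is prime, so by Euler's criterion 95 is a square mod 139 iff 95^((139−1)/2) = 95^69 ≡ 1 (mod 139).
Repeated squaring mod 139: 95^2 = 9025 ≡ 129; 95^4 ≡ 129² = 16641 ≡ 100; 95^8 ≡ 100² = 10000 ≡ 131; 95^16 ≡ 131² = 17161 ≡ 64; 95^32 ≡ 64² = 4096 ≡ 65; 95^64 ≡ 65² = 4225 ≡ 55.
Since 69 = 64 + 4 + 1, 95^69 ≡ 55 · 100 · 95; multiplying out mod 139: 55·100 = 5500 ≡ 79, then 79·95 = 7505 ≡ 138. Thus 95^69 ≡ 138 ≡ −1 (mod 139).
The value −1 means 95 is a non-residue modulo 139, so n² ≡ 95 (mod 139) is impossible.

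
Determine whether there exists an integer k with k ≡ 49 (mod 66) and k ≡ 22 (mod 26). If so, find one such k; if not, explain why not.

Both moduli are multiples of 2 = gcd(66, 26), so any solution would satisfy k ≡ 49 and k ≡ 22 modulo 2 simultaneously.
But 49 mod 2 = 1 while 22 mod 2 = 0, a contradiction.
Therefore no such k exists.

No such integer exists.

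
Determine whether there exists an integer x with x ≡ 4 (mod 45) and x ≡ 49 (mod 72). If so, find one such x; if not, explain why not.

The moduli are not coprime: gcd(45, 72) = 9. Compatibility requires 9 ∣ (49 − 4) = 45, which holds, so solutions exist.
List candidates x ≡ 4 (mod 45): 4, 49. Modulo 72 these are 4, 49; 49 gives 49 as required.
Indeed 49 ≡ 4 (mod 45) and 49 ≡ 49 (mod 72).

x = 49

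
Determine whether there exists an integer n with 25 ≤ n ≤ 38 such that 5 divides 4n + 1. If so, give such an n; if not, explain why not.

At n = 25 the value 101 is not a multiple of 5. Try n = 26: 4·26 + 1 = 105 = 21·5, which is divisible by 5.

n = 26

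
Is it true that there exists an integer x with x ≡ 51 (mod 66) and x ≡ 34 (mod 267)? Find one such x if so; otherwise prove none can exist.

No, no such integer exists.

Reduce both congruences modulo 3, which divides 66 and 267: they say x ≡ 51 (mod 3) and x ≡ 34 (mod 3).
But 51 mod 3 = 0 while 34 mod 3 = 1, a contradiction.
Therefore no such x exists.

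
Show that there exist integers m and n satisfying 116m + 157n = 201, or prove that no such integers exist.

Since gcd(116, 157) = 1, every integer is an integer combination of 116 and 157.
Dividing repeatedly: 157 = 1·116 + 41, 116 = 2·41 + 34, 41 = 1·34 + 7, 34 = 4·7 + 6, 7 = 1·6 + 1, 6 = 6·1 + 0.
Working back up the chain: 1 = 7 − 1·6 = 7 − (34 − 4·7) = −34 + 5·7 = −34 + 5·(41 − 1·34) = 5·41 − 6·34 = 5·41 − 6·(116 − 2·41) = −6·116 + 17·41 = −6·116 + 17·(157 − 1·116) = 17·157 − 23·116. So 116·(-23) + 157·17 = 1.
Multiplying through by 201: m = (-23)·201 = -4623, n = 17·201 = 3417 is a solution.
Shifting by a multiple of (157, −116) keeps it a solution: m = -4623 + 30·157 = 87, n = 3417 − 30·116 = -63.
Check: 116·87 + 157·(-63) = 10092 − 9891 = 201. ✓

m = 87, n = -63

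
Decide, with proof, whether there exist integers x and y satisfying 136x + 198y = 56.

x = 47, y = -32

Since gcd(136, 198) = 2 and 56 = 2·28, Bézout's identity guarantees a solution.
Dividing through by 2 reduces the equation to 68x + 99y = 28.
Run the Euclidean algorithm on 99 and 68: 99 = 1·68 + 31, 68 = 2·31 + 6, 31 = 5·6 + 1, 6 = 6·1 + 0.
Unwinding: 1 = 31 − 5·6 = 31 − 5·(68 − 2·31) = −5·68 + 11·31 = −5·68 + 11·(99 − 1·68) = 11·99 − 16·68, i.e. 68·(-16) + 99·11 = 1.
Multiplying through by 28: x = (-16)·28 = -448, y = 11·28 = 308 is a solution.
Adding 5·99 to x and subtracting 5·68 from y gives the tidier solution (47, -32).
Check: 136·47 + 198·(-32) = 6392 − 6336 = 56. ✓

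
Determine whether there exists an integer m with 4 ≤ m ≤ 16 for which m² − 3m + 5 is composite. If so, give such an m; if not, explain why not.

m = 16

At m = 16: 16² − 3·16 + 5 = 213 = 3·71, which is composite.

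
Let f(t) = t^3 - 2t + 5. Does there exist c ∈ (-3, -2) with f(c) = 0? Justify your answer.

Such a root exists.

f(-3) = -16 and f(-2) = 1, which have opposite signs.
f is continuous everywhere (it is a polynomial), in particular on [-3, -2].
So by the Intermediate Value Theorem there is a c strictly between -3 and -2 with f(c) = 0.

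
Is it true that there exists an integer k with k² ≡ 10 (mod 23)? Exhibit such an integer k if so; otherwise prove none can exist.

No such integer exists.

Apply Euler's criterion with the prime 23: 10 is a quadratic residue iff 10^11 ≡ 1 (mod 23), and a non-residue iff it is ≡ −1.
Repeated squaring mod 23: 10^2 = 100 ≡ 8; 10^4 ≡ 8² = 64 ≡ 18; 10^8 ≡ 18² = 324 ≡ 2.
Since 11 = 8 + 2 + 1, 10^11 ≡ 2 · 8 · 10; multiplying out mod 23: 2·8 = 16 ≡ 16, then 16·10 = 160 ≡ 22. Thus 10^11 ≡ 22 ≡ −1 (mod 23).
The value −1 means 10 is a non-residue modulo 23, so k² ≡ 10 (mod 23) is impossible.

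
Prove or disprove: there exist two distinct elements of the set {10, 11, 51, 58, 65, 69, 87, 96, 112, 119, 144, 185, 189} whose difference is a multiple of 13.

No, no such pair exists.

Residues mod 13: 10↦10, 11↦11, 51↦12, 58↦6, 65↦0, 69↦4, 87↦9, 96↦5, 112↦8, 119↦2, 144↦1, 185↦3, 189↦7.
These 13 residues are pairwise different, hence no difference of two elements is divisible by 13.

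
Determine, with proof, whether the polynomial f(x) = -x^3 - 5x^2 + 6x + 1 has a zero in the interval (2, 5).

No such root exists.

The endpoint values f(2) = -15 and f(5) = -219 are both negative. Claim: f(x) < 0 for every x in (2, 5).
Substitute x = 2 + u, where 0 < u < 3 on the interval. Expanding, f(2 + u) = -u^3 - 11u^2 - 26u - 15.
All 4 nonzero coefficients of this polynomial in u are negative; hence for u > 0 the value is a sum of negative terms (the constant -15 among them).
Therefore f(x) < 0 throughout (2, 5), and f has no zero there.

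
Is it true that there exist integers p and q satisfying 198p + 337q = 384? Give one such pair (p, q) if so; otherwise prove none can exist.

p = 53, q = -30

Since gcd(198, 337) = 1, every integer is an integer combination of 198 and 337.
Dividing repeatedly: 337 = 1·198 + 139, 198 = 1·139 + 59, 139 = 2·59 + 21, 59 = 2·21 + 17, 21 = 1·17 + 4, 17 = 4·4 + 1, 4 = 4·1 + 0.
Working back up the chain: 1 = 17 − 4·4 = 17 − 4·(21 − 1·17) = −4·21 + 5·17 = −4·21 + 5·(59 − 2·21) = 5·59 − 14·21 = 5·59 − 14·(139 − 2·59) = −14·139 + 33·59 = −14·139 + 33·(198 − 1·139) = 33·198 − 47·139 = 33·198 − 47·(337 − 1·198) = −47·337 + 80·198. So 198·80 + 337·(-47) = 1.
Times 384: 198·30720 + 337·(-18048) = 384, so (30720, -18048) solves it.
The general solution is p = 30720 + 337k, q = -18048 − 198k; taking k = -91 gives the smaller pair p = 53, q = -30.
Check: 198·53 + 337·(-30) = 10494 − 10110 = 384. ✓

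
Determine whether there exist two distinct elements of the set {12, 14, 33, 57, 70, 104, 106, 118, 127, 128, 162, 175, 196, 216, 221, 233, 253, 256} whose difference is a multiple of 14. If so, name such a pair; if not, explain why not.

The pair (14, 70) works.

14 mod 14 = 0 and 70 mod 14 = 0, so 70 − 14 = 56 = 4·14.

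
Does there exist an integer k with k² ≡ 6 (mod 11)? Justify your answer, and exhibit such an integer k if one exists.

Since (11 − k)² ≡ k² (mod 11), it suffices to square k = 0, 1, …, 5: the residues are 0, 1, 4, 9, 5, 3.
So the quadratic residues mod 11 are {0, 1, 3, 4, 5, 9}, and 6 is not among them.
Hence no integer k has k² ≡ 6 (mod 11).

There is no such integer.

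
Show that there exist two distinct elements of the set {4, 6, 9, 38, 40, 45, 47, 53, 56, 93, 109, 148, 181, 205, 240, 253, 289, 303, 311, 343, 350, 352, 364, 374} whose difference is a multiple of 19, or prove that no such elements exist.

4 mod 19 = 4 and 289 mod 19 = 4, so 289 − 4 = 285 = 15·19.

Yes: 4 and 289.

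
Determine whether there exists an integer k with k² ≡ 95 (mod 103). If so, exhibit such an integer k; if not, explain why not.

There is no such integer.

103 is prime, so by Euler's criterion 95 is a square mod 103 iff 95^((103−1)/2) = 95^51 ≡ 1 (mod 103).
Repeated squaring mod 103: 95^2 = 9025 ≡ 64; 95^4 ≡ 64² = 4096 ≡ 79; 95^8 ≡ 79² = 6241 ≡ 61; 95^16 ≡ 61² = 3721 ≡ 13; 95^32 ≡ 13² = 169 ≡ 66.
Since 51 = 32 + 16 + 2 + 1, 95^51 ≡ 66 · 13 · 64 · 95; multiplying out mod 103: 66·13 = 858 ≡ 34, then 34·64 = 2176 ≡ 13, then 13·95 = 1235 ≡ 102. Thus 95^51 ≡ 102 ≡ −1 (mod 103).
By Euler's criterion 95 is a quadratic non-residue mod 103: no k satisfies k² ≡ 95 (mod 103).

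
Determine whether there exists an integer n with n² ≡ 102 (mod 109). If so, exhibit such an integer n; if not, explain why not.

n = 59 works: 59² = 3481, and 3481 − 102 = 3379 = 31·109.

n = 59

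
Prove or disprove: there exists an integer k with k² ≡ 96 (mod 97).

k = 22

k = 22 works: 22² = 484, and 484 − 96 = 388 = 4·97.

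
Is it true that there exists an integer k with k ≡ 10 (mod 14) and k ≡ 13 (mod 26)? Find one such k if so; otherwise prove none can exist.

gcd(14, 26) = 2. If k ≡ 10 (mod 14) and k ≡ 13 (mod 26), then k ≡ 10 (mod 2) and k ≡ 13 (mod 2).
But 10 mod 2 = 0 while 13 mod 2 = 1, a contradiction.
Hence the system has no solution.

There is no such integer.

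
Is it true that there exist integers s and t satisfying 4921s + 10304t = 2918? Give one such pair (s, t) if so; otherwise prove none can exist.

gcd(4921, 10304) = 7, so every integer of the form 4921s + 10304t is a multiple of 7.
But 2918 is not a multiple of 7 (it leaves remainder 6).
So the equation is unsolvable over ℤ.

No, no such integers exist.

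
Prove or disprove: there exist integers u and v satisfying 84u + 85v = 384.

u = 41, v = -36

84 and 85 are coprime, so 84u + 85v ranges over all of ℤ.
Dividing repeatedly: 85 = 1·84 + 1, 84 = 84·1 + 0.
Back-substituting, 1 = 85 − 1·84; that is, 84·(-1) + 85·1 = 1.
Times 384: 84·(-384) + 85·384 = 384, so (-384, 384) solves it.
The general solution is u = -384 + 85k, v = 384 − 84k; taking k = 5 gives the smaller pair u = 41, v = -36.
Check: 84·41 + 85·(-36) = 3444 − 3060 = 384. ✓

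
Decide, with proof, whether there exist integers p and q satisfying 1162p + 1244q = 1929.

gcd(1162, 1244) = 2, so every integer of the form 1162p + 1244q is a multiple of 2.
However 1929 leaves remainder 1 on division by 2.
Therefore 1162p + 1244q = 1929 has no solution in integers.

No, no such integers exist.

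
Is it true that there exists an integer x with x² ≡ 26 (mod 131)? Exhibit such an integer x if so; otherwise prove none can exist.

No such integer exists.

Apply Euler's criterion with the prime 131: 26 is a quadratic residue iff 26^65 ≡ 1 (mod 131), and a non-residue iff it is ≡ −1.
Repeated squaring mod 131: 26^2 = 676 ≡ 21; 26^4 ≡ 21² = 441 ≡ 48; 26^8 ≡ 48² = 2304 ≡ 77; 26^16 ≡ 77² = 5929 ≡ 34; 26^32 ≡ 34² = 1156 ≡ 108; 26^64 ≡ 108² = 11664 ≡ 5.
Since 65 = 64 + 1, 26^65 ≡ 5 · 26; multiplying out mod 131: 5·26 = 130 ≡ 130. Thus 26^65 ≡ 130 ≡ −1 (mod 131).
The value −1 means 26 is a non-residue modulo 131, so x² ≡ 26 (mod 131) is impossible.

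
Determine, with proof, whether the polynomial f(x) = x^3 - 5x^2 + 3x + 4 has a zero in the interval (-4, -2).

No.

f(-4) = -152 and f(-2) = -30, both negative, so a sign-change argument is unavailable; we show f keeps this sign on the whole interval.
Substitute x = -2 − u, where 0 < u < 2 on the interval. Expanding, f(-2 − u) = -u^3 - 11u^2 - 35u - 30.
The nonzero coefficients here are all negative, so for u > 0 every term is negative (or zero), and the constant term -30 is strictly negative.
Therefore f(x) < 0 throughout (-4, -2), and f has no zero there.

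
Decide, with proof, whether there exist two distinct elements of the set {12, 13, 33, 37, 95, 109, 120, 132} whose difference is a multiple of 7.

Yes: 12 and 33.

Reduce each element mod 7: 12↦5, 13↦6, 33↦5, 37↦2, 95↦4, 109↦4, 120↦1, 132↦6. The residue 5 repeats (at 12 and 33), and 33 − 12 = 21 = 3·7.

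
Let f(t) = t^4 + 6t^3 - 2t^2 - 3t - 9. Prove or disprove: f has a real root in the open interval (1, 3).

f(1) = -7 and f(3) = 207, which have opposite signs.
Since f is a polynomial it is continuous on [1, 3].
By the Intermediate Value Theorem f must vanish at some point of (1, 3).

Yes, f has a root in the interval.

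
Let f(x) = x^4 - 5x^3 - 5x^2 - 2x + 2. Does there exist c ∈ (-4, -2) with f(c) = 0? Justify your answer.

f(-4) = 506 and f(-2) = 42, both positive, so a sign-change argument is unavailable; we show f keeps this sign on the whole interval.
Shift to the endpoint -2: with x = -2 − u (0 < u < 2), one computes f(-2 − u) = u^4 + 13u^3 + 49u^2 + 74u + 42.
The nonzero coefficients here are all positive, so for u > 0 every term is positive (or zero), and the constant term 42 is strictly positive.
Therefore f(x) > 0 throughout (-4, -2), and f has no zero there.

No.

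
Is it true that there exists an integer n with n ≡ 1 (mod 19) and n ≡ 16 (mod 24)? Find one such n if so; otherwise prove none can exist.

n = 400

Since 19 and 24 share no common factor, CRT says the pair of congruences has a solution (unique mod 456).
Write n = 1 + 19t and require 1 + 19t ≡ 16 (mod 24), i.e. 19t ≡ 15 (mod 24).
Since 19·19 = 361 = 15·24 + 1, the inverse of 19 mod 24 is 19.
Therefore t ≡ 19·15 = 285 ≡ 21 (mod 24).
With t = 21: n = 1 + 19·21 = 400.
Verify: 400 = 21·19 + 1 and 400 = 16·24 + 16. ✓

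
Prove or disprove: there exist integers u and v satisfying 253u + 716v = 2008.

u = 240, v = -82

253 and 716 are coprime, so 253u + 716v ranges over all of ℤ.
Run the Euclidean algorithm on 716 and 253: 716 = 2·253 + 210, 253 = 1·210 + 43, 210 = 4·43 + 38, 43 = 1·38 + 5, 38 = 7·5 + 3, 5 = 1·3 + 2, 3 = 1·2 + 1, 2 = 2·1 + 0.
Back-substituting, 1 = 3 − 1·2 = 3 − (5 − 1·3) = −5 + 2·3 = −5 + 2·(38 − 7·5) = 2·38 − 15·5 = 2·38 − 15·(43 − 1·38) = −15·43 + 17·38 = −15·43 + 17·(210 − 4·43) = 17·210 − 83·43 = 17·210 − 83·(253 − 1·210) = −83·253 + 100·210 = −83·253 + 100·(716 − 2·253) = 100·716 − 283·253; that is, 253·(-283) + 716·100 = 1.
Times 2008: 253·(-568264) + 716·200800 = 2008, so (-568264, 200800) solves it.
Shifting by a multiple of (716, −253) keeps it a solution: u = -568264 + 794·716 = 240, v = 200800 − 794·253 = -82.
Indeed 253·240 + 716·(-82) = 60720 − 58712 = 2008.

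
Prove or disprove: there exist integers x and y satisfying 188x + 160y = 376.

x = 2, y = 0

gcd(188, 160) = 4, and 4 divides 376, so integer solutions exist.
Dividing through by 4 reduces the equation to 47x + 40y = 94.
Run the Euclidean algorithm on 47 and 40: 47 = 1·40 + 7, 40 = 5·7 + 5, 7 = 1·5 + 2, 5 = 2·2 + 1, 2 = 2·1 + 0.
Working back up the chain: 1 = 5 − 2·2 = 5 − 2·(7 − 1·5) = −2·7 + 3·5 = −2·7 + 3·(40 − 5·7) = 3·40 − 17·7 = 3·40 − 17·(47 − 1·40) = −17·47 + 20·40. So 47·(-17) + 40·20 = 1.
Times 94: 47·(-1598) + 40·1880 = 94, so (-1598, 1880) solves it.
The general solution is x = -1598 + 40k, y = 1880 − 47k; taking k = 40 gives the smaller pair x = 2, y = 0.
Indeed 188·2 + 160·0 = 376 + 0 = 376.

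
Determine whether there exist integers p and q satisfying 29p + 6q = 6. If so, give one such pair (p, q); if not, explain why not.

29 and 6 are coprime, so 29p + 6q ranges over all of ℤ.
Run the Euclidean algorithm on 29 and 6: 29 = 4·6 + 5, 6 = 1·5 + 1, 5 = 5·1 + 0.
Unwinding: 1 = 6 − 1·5 = 6 − (29 − 4·6) = −29 + 5·6, i.e. 29·(-1) + 6·5 = 1.
Times 6: 29·(-6) + 6·30 = 6, so (-6, 30) solves it.
Shifting by a multiple of (6, −29) keeps it a solution: p = -6 + 1·6 = 0, q = 30 − 1·29 = 1.
Check: 29·0 + 6·1 = 0 + 6 = 6. ✓

p = 0, q = 1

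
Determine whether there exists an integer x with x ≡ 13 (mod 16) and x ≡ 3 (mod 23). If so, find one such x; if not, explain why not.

x = 141

gcd(16, 23) = 1, so the Chinese Remainder Theorem guarantees exactly one residue class mod 368 satisfying both.
Write x = 13 + 16t and require 13 + 16t ≡ 3 (mod 23), i.e. 16t ≡ 13 (mod 23).
Invert 16 mod 23 by the Euclidean algorithm: 23 = 1·16 + 7, 16 = 2·7 + 2, 7 = 3·2 + 1, 2 = 2·1 + 0; back-substituting, 1 = 7 − 3·2 = 7 − 3·(16 − 2·7) = −3·16 + 7·7 = −3·16 + 7·(23 − 1·16) = 7·23 − 10·16. Hence 16·(-10) ≡ 1, so 16⁻¹ ≡ -10 ≡ 13 (mod 23).
Therefore t ≡ 13·13 = 169 ≡ 8 (mod 23).
Taking t = 8 gives x = 13 + 16·8 = 141.
Indeed 141 ≡ 13 (mod 16) and 141 ≡ 3 (mod 23).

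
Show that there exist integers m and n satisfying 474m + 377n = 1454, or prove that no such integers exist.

m = 186, n = -230

474 and 377 are coprime, so 474m + 377n ranges over all of ℤ.
Euclidean algorithm: 474 = 1·377 + 97, 377 = 3·97 + 86, 97 = 1·86 + 11, 86 = 7·11 + 9, 11 = 1·9 + 2, 9 = 4·2 + 1, 2 = 2·1 + 0.
Back-substituting, 1 = 9 − 4·2 = 9 − 4·(11 − 1·9) = −4·11 + 5·9 = −4·11 + 5·(86 − 7·11) = 5·86 − 39·11 = 5·86 − 39·(97 − 1·86) = −39·97 + 44·86 = −39·97 + 44·(377 − 3·97) = 44·377 − 171·97 = 44·377 − 171·(474 − 1·377) = −171·474 + 215·377; that is, 474·(-171) + 377·215 = 1.
Multiplying through by 1454: m = (-171)·1454 = -248634, n = 215·1454 = 312610 is a solution.
Adding 660·377 to m and subtracting 660·474 from n gives the tidier solution (186, -230).
Indeed 474·186 + 377·(-230) = 88164 − 86710 = 1454.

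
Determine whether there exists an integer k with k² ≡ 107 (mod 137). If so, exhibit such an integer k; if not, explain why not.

k = 92

k = 92 works: 92² = 8464, and 8464 − 107 = 8357 = 61·137.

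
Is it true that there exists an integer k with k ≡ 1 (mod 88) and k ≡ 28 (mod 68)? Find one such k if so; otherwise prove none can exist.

Reduce both congruences modulo 4, which divides 88 and 68: they say k ≡ 1 (mod 4) and k ≡ 28 (mod 4).
However 1 ≡ 1 and 28 ≡ 0 (mod 4), and 1 ≠ 0.
So no integer satisfies both congruences.

There is no such integer.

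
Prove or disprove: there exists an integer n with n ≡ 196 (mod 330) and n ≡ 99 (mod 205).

gcd(330, 205) = 5. If n ≡ 196 (mod 330) and n ≡ 99 (mod 205), then n ≡ 196 (mod 5) and n ≡ 99 (mod 5).
These are incompatible: 196 − 99 = 97 is not divisible by 5.
Therefore no such n exists.

There is no such integer.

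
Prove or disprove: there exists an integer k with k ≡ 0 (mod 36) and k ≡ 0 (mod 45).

The moduli are not coprime: gcd(36, 45) = 9. Compatibility requires 9 ∣ (0 − 0) = 0, which holds, so solutions exist.
The smallest candidate k = 0 works directly: 0 ≡ 0 (mod 45).
Verify: 0 = 0·36 + 0 and 0 = 0·45 + 0. ✓

k = 0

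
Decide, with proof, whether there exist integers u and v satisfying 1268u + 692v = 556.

Since gcd(1268, 692) = 4 and 556 = 4·139, Bézout's identity guarantees a solution.
Dividing through by 4 reduces the equation to 317u + 173v = 139.
Euclidean algorithm: 317 = 1·173 + 144, 173 = 1·144 + 29, 144 = 4·29 + 28, 29 = 1·28 + 1, 28 = 28·1 + 0.
Working back up the chain: 1 = 29 − 1·28 = 29 − (144 − 4·29) = −144 + 5·29 = −144 + 5·(173 − 1·144) = 5·173 − 6·144 = 5·173 − 6·(317 − 1·173) = −6·317 + 11·173. So 317·(-6) + 173·11 = 1.
Scaling by 139 gives the particular solution (u, v) = (-834, 1529).
Shifting by a multiple of (173, −317) keeps it a solution: u = -834 + 5·173 = 31, v = 1529 − 5·317 = -56.
Indeed 1268·31 + 692·(-56) = 39308 − 38752 = 556.

u = 31, v = -56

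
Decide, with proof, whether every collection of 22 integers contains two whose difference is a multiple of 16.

Partition the integers by their residue mod 16; there are 16 classes.
Since 22 > 16, two of the 22 integers must share a residue class by the pigeonhole principle; call them a and b.
Their difference a − b is then a multiple of 16.

True.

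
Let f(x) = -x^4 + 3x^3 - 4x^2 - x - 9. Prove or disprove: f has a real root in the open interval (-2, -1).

f(-2) = -63 and f(-1) = -16, both negative, so a sign-change argument is unavailable; we show f keeps this sign on the whole interval.
Substitute x = -1 − u, where 0 < u < 1 on the interval. Expanding, f(-1 − u) = -u^4 - 7u^3 - 19u^2 - 20u - 16.
All 5 nonzero coefficients of this polynomial in u are negative; hence for u > 0 the value is a sum of negative terms (the constant -16 among them).
So f is strictly negative on (-2, -1); no root exists in the interval.

No such root exists.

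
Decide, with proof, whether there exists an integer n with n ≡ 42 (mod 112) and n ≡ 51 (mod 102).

gcd(112, 102) = 2. If n ≡ 42 (mod 112) and n ≡ 51 (mod 102), then n ≡ 42 (mod 2) and n ≡ 51 (mod 2).
However 42 ≡ 0 and 51 ≡ 1 (mod 2), and 0 ≠ 1.
Therefore no such n exists.

There is no such integer.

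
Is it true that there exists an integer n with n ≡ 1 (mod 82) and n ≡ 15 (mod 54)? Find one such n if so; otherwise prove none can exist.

n = 1149

Here gcd(82, 54) = 2, and both 1 and 15 leave remainder 1 mod 2, so the system is consistent.
Write n = 1 + 82t. Then 82t ≡ 15 − 1 ≡ 14 (mod 54); dividing through by 2 gives 41t ≡ 7 (mod 27).
41 ≡ 14 (mod 27), so this reads 14t ≡ 7 (mod 27). Note 14·2 = 28 ≡ 1 (mod 27) (as 28 − 1 = 1·27), so 14⁻¹ ≡ 2.
Therefore t ≡ 2·7 = 14 (mod 27).
Then n = 1 + 82·14 = 1149.
Check: 1149 mod 82 = 1, 1149 mod 54 = 15. ✓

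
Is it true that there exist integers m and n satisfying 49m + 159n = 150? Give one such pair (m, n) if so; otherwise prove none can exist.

Since gcd(49, 159) = 1, every integer is an integer combination of 49 and 159.
Euclidean algorithm: 159 = 3·49 + 12, 49 = 4·12 + 1, 12 = 12·1 + 0.
Working back up the chain: 1 = 49 − 4·12 = 49 − 4·(159 − 3·49) = −4·159 + 13·49. So 49·13 + 159·(-4) = 1.
Times 150: 49·1950 + 159·(-600) = 150, so (1950, -600) solves it.
Subtracting 12·159 from m and adding 12·49 to n gives the tidier solution (42, -12).
Indeed 49·42 + 159·(-12) = 2058 − 1908 = 150.

m = 42, n = -12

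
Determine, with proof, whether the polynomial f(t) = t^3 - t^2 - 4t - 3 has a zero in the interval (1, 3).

Yes, f has a root in the interval.

f(1) = -7 and f(3) = 3, which have opposite signs.
f is continuous everywhere (it is a polynomial), in particular on [1, 3].
By the Intermediate Value Theorem f must vanish at some point of (1, 3).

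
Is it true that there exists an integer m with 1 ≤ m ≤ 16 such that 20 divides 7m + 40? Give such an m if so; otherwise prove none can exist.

The values of 7m + 40 for m = 1, 2, …, 16 are 47, 54, 61, 68, 75, 82, 89, 96, 103, 110, 117, 124, 131, 138, 145, 152; reduced mod 20 these are 7, 14, 1, 8, 15, 2, 9, 16, 3, 10, 17, 4, 11, 18, 5, 12.
None is 0, so 20 never divides 7m + 40 on this range.

No, no such integer m in that range exists.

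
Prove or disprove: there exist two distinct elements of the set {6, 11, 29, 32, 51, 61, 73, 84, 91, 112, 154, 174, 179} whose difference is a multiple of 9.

6 and 51 are such a pair.

Both 6 and 51 leave remainder 6 on division by 9; their difference 45 = 5·9 is a multiple of 9.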